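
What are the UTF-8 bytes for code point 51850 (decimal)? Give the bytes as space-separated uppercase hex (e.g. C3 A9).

EC AA 8A

U+CA8A = 0xCA8A = 51850 decimal. In range U+0800–U+FFFF → 3-byte form: 1110xxxx 10xxxxxx 10xxxxxx.
Binary (16 bits): 1100101010001010.
Split 4+6+6: 1100 | 101010 | 001010.
Byte 1: 11101100 = 0xEC.
Byte 2: 10101010 = 0xAA.
Byte 3: 10001010 = 0x8A.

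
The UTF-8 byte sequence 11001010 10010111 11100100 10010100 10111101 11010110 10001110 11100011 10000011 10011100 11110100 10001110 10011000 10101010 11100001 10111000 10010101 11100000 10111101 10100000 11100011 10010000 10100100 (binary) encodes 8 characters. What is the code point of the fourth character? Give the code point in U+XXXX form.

Offset 0: leading byte 0xCA = 11001010 → 2-byte char #1 = CA 97.
Offset 2: leading byte 0xE4 = 11100100 → 3-byte char #2 = E4 94 BD.
Offset 5: leading byte 0xD6 = 11010110 → 2-byte char #3 = D6 8E.
Offset 7: leading byte 0xE3 = 11100011 → 3-byte char #4 = E3 83 9C.
Leading byte 0xE3 = 11100011 matches 1110xxxx → 3-byte sequence.
Byte 1: 0xE3 = 11100011, payload 0011 (4 bits).
Byte 2: 0x83 = 10000011 (10xxxxxx ✓), payload 000011.
Byte 3: 0x9C = 10011100 (10xxxxxx ✓), payload 011100.
Concatenate: 0011000011011100 = 0x30DC (16 bits → U+30DC).

U+30DC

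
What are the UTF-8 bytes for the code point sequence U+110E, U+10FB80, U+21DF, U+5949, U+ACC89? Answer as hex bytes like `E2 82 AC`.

E1 84 8E F4 8F AE 80 E2 87 9F E5 A5 89 F2 AC B2 89

U+110E: 3-byte form → E1 84 8E.
U+10FB80: 4-byte form → F4 8F AE 80.
U+21DF: 3-byte form → E2 87 9F.
U+5949: 3-byte form → E5 A5 89.
U+ACC89: 4-byte form → F2 AC B2 89.
Concatenated (17 bytes): E1 84 8E F4 8F AE 80 E2 87 9F E5 A5 89 F2 AC B2 89.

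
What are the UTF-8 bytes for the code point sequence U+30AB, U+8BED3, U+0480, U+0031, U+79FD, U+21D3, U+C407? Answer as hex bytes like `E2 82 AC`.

E3 82 AB F2 8B BB 93 D2 80 31 E7 A7 BD E2 87 93 EC 90 87

U+30AB: 3-byte form → E3 82 AB.
U+8BED3: 4-byte form → F2 8B BB 93.
U+0480: 2-byte form → D2 80.
U+0031: 1-byte form → 31.
U+79FD: 3-byte form → E7 A7 BD.
U+21D3: 3-byte form → E2 87 93.
U+C407: 3-byte form → EC 90 87.
Concatenated (19 bytes): E3 82 AB F2 8B BB 93 D2 80 31 E7 A7 BD E2 87 93 EC 90 87.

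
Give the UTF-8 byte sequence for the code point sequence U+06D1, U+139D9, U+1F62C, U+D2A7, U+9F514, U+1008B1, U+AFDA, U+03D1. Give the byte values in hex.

U+06D1: 2-byte form → DB 91.
U+139D9: 4-byte form → F0 93 A7 99.
U+1F62C: 4-byte form → F0 9F 98 AC.
U+D2A7: 3-byte form → ED 8A A7.
U+9F514: 4-byte form → F2 9F 94 94.
U+1008B1: 4-byte form → F4 80 A2 B1.
U+AFDA: 3-byte form → EA BF 9A.
U+03D1: 2-byte form → CF 91.
Concatenated (26 bytes): DB 91 F0 93 A7 99 F0 9F 98 AC ED 8A A7 F2 9F 94 94 F4 80 A2 B1 EA BF 9A CF 91.

DB 91 F0 93 A7 99 F0 9F 98 AC ED 8A A7 F2 9F 94 94 F4 80 A2 B1 EA BF 9A CF 91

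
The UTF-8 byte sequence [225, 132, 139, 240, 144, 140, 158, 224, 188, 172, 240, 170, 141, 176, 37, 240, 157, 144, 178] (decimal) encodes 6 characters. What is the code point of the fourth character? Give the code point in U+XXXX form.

Offset 0: leading byte 0xE1 = 11100001 → 3-byte char #1 = E1 84 8B.
Offset 3: leading byte 0xF0 = 11110000 → 4-byte char #2 = F0 90 8C 9E.
Offset 7: leading byte 0xE0 = 11100000 → 3-byte char #3 = E0 BC AC.
Offset 10: leading byte 0xF0 = 11110000 → 4-byte char #4 = F0 AA 8D B0.
Leading byte 0xF0 = 11110000 matches 11110xxx → 4-byte sequence.
Byte 1: 0xF0 = 11110000, payload 000 (3 bits).
Byte 2: 0xAA = 10101010 (10xxxxxx ✓), payload 101010.
Byte 3: 0x8D = 10001101 (10xxxxxx ✓), payload 001101.
Byte 4: 0xB0 = 10110000 (10xxxxxx ✓), payload 110000.
Concatenate: 000101010001101110000 = 0x2A370 (21 bits → U+2A370).

U+2A370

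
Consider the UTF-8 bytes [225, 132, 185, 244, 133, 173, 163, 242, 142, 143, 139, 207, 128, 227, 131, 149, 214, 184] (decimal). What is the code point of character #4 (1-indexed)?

Offset 0: leading byte 0xE1 = 11100001 → 3-byte char #1 = E1 84 B9.
Offset 3: leading byte 0xF4 = 11110100 → 4-byte char #2 = F4 85 AD A3.
Offset 7: leading byte 0xF2 = 11110010 → 4-byte char #3 = F2 8E 8F 8B.
Offset 11: leading byte 0xCF = 11001111 → 2-byte char #4 = CF 80.
Leading byte 0xCF = 11001111 matches 110xxxxx → 2-byte sequence.
Byte 1: 0xCF = 11001111, payload 01111 (5 bits).
Byte 2: 0x80 = 10000000 (10xxxxxx ✓), payload 000000.
Concatenate: 01111000000 = 0x3C0 (11 bits → U+03C0).

U+03C0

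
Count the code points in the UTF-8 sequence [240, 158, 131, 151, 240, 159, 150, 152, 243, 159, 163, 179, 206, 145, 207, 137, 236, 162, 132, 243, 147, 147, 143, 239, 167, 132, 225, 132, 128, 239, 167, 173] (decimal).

10

Byte at offset 0: 0xF0 = 11110000 → 4-byte char (#1). Advance 4.
Byte at offset 4: 0xF0 = 11110000 → 4-byte char (#2). Advance 4.
Byte at offset 8: 0xF3 = 11110011 → 4-byte char (#3). Advance 4.
Byte at offset 12: 0xCE = 11001110 → 2-byte char (#4). Advance 2.
Byte at offset 14: 0xCF = 11001111 → 2-byte char (#5). Advance 2.
Byte at offset 16: 0xEC = 11101100 → 3-byte char (#6). Advance 3.
Byte at offset 19: 0xF3 = 11110011 → 4-byte char (#7). Advance 4.
Byte at offset 23: 0xEF = 11101111 → 3-byte char (#8). Advance 3.
Byte at offset 26: 0xE1 = 11100001 → 3-byte char (#9). Advance 3.
Byte at offset 29: 0xEF = 11101111 → 3-byte char (#10). Advance 3.
Reached end at offset 32 after 10 code points.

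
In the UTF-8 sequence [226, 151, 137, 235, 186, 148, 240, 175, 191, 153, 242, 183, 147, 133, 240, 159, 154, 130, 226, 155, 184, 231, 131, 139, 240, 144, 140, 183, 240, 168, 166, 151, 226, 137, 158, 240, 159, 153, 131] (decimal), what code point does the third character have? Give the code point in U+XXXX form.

Offset 0: leading byte 0xE2 = 11100010 → 3-byte char #1 = E2 97 89.
Offset 3: leading byte 0xEB = 11101011 → 3-byte char #2 = EB BA 94.
Offset 6: leading byte 0xF0 = 11110000 → 4-byte char #3 = F0 AF BF 99.
Leading byte 0xF0 = 11110000 matches 11110xxx → 4-byte sequence.
Byte 1: 0xF0 = 11110000, payload 000 (3 bits).
Byte 2: 0xAF = 10101111 (10xxxxxx ✓), payload 101111.
Byte 3: 0xBF = 10111111 (10xxxxxx ✓), payload 111111.
Byte 4: 0x99 = 10011001 (10xxxxxx ✓), payload 011001.
Concatenate: 000101111111111011001 = 0x2FFD9 (21 bits → U+2FFD9).

U+2FFD9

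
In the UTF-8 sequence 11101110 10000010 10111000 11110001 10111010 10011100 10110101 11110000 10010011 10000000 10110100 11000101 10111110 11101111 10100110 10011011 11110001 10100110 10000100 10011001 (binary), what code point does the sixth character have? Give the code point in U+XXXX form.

Offset 0: leading byte 0xEE = 11101110 → 3-byte char #1 = EE 82 B8.
Offset 3: leading byte 0xF1 = 11110001 → 4-byte char #2 = F1 BA 9C B5.
Offset 7: leading byte 0xF0 = 11110000 → 4-byte char #3 = F0 93 80 B4.
Offset 11: leading byte 0xC5 = 11000101 → 2-byte char #4 = C5 BE.
Offset 13: leading byte 0xEF = 11101111 → 3-byte char #5 = EF A6 9B.
Offset 16: leading byte 0xF1 = 11110001 → 4-byte char #6 = F1 A6 84 99.
Leading byte 0xF1 = 11110001 matches 11110xxx → 4-byte sequence.
Byte 1: 0xF1 = 11110001, payload 001 (3 bits).
Byte 2: 0xA6 = 10100110 (10xxxxxx ✓), payload 100110.
Byte 3: 0x84 = 10000100 (10xxxxxx ✓), payload 000100.
Byte 4: 0x99 = 10011001 (10xxxxxx ✓), payload 011001.
Concatenate: 001100110000100011001 = 0x66119 (21 bits → U+66119).

U+66119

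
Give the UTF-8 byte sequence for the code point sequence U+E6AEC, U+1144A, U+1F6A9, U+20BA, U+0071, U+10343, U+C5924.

F3 A6 AB AC F0 91 91 8A F0 9F 9A A9 E2 82 BA 71 F0 90 8D 83 F3 85 A4 A4

U+E6AEC: 4-byte form → F3 A6 AB AC.
U+1144A: 4-byte form → F0 91 91 8A.
U+1F6A9: 4-byte form → F0 9F 9A A9.
U+20BA: 3-byte form → E2 82 BA.
U+0071: 1-byte form → 71.
U+10343: 4-byte form → F0 90 8D 83.
U+C5924: 4-byte form → F3 85 A4 A4.
Concatenated (24 bytes): F3 A6 AB AC F0 91 91 8A F0 9F 9A A9 E2 82 BA 71 F0 90 8D 83 F3 85 A4 A4.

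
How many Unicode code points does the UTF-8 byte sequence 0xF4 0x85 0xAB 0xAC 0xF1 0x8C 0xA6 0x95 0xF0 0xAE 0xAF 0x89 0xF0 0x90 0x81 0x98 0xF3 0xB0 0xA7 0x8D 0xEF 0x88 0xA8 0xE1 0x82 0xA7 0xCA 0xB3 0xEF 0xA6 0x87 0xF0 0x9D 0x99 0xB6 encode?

Byte at offset 0: 0xF4 = 11110100 → 4-byte char (#1). Advance 4.
Byte at offset 4: 0xF1 = 11110001 → 4-byte char (#2). Advance 4.
Byte at offset 8: 0xF0 = 11110000 → 4-byte char (#3). Advance 4.
Byte at offset 12: 0xF0 = 11110000 → 4-byte char (#4). Advance 4.
Byte at offset 16: 0xF3 = 11110011 → 4-byte char (#5). Advance 4.
Byte at offset 20: 0xEF = 11101111 → 3-byte char (#6). Advance 3.
Byte at offset 23: 0xE1 = 11100001 → 3-byte char (#7). Advance 3.
Byte at offset 26: 0xCA = 11001010 → 2-byte char (#8). Advance 2.
Byte at offset 28: 0xEF = 11101111 → 3-byte char (#9). Advance 3.
Byte at offset 31: 0xF0 = 11110000 → 4-byte char (#10). Advance 4.
Reached end at offset 35 after 10 code points.

10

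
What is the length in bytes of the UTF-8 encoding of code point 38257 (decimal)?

U+9571 = 0x9571. UTF-8 uses 1 byte below 0x80, 2 below 0x800, 3 below 0x10000, 4 up to 0x10FFFF. 0x9571 is in U+0800–U+FFFF → 3 bytes.

3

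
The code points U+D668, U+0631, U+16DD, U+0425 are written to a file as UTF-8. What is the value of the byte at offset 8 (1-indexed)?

0x9D

1-indexed offset 8 is 0-indexed offset 7.
U+D668 → 3-byte form ED 99 A8 at offsets 0–2.
U+0631 → 2-byte form D8 B1 at offsets 3–4.
U+16DD → 3-byte form E1 9B 9D at offsets 5–7.
Offset 7 falls in char 3's range; it's byte 3 of E1 9B 9D = 0x9D.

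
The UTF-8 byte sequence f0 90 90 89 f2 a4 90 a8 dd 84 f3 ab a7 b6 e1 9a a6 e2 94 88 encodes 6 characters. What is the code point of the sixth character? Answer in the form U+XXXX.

U+2508

Offset 0: leading byte 0xF0 = 11110000 → 4-byte char #1 = F0 90 90 89.
Offset 4: leading byte 0xF2 = 11110010 → 4-byte char #2 = F2 A4 90 A8.
Offset 8: leading byte 0xDD = 11011101 → 2-byte char #3 = DD 84.
Offset 10: leading byte 0xF3 = 11110011 → 4-byte char #4 = F3 AB A7 B6.
Offset 14: leading byte 0xE1 = 11100001 → 3-byte char #5 = E1 9A A6.
Offset 17: leading byte 0xE2 = 11100010 → 3-byte char #6 = E2 94 88.
Leading byte 0xE2 = 11100010 matches 1110xxxx → 3-byte sequence.
Byte 1: 0xE2 = 11100010, payload 0010 (4 bits).
Byte 2: 0x94 = 10010100 (10xxxxxx ✓), payload 010100.
Byte 3: 0x88 = 10001000 (10xxxxxx ✓), payload 001000.
Concatenate: 0010010100001000 = 0x2508 (16 bits → U+2508).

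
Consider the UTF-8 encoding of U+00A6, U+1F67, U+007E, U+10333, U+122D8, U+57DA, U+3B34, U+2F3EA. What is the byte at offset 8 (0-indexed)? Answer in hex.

U+00A6 → 2-byte form C2 A6 at offsets 0–1.
U+1F67 → 3-byte form E1 BD A7 at offsets 2–4.
U+007E → 1-byte form 7E at offsets 5–5.
U+10333 → 4-byte form F0 90 8C B3 at offsets 6–9.
Offset 8 falls in char 4's range; it's byte 3 of F0 90 8C B3 = 0x8C.

0x8C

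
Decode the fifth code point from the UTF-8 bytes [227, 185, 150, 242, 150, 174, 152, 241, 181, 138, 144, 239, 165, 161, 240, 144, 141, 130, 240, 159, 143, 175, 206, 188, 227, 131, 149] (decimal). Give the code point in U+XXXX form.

Offset 0: leading byte 0xE3 = 11100011 → 3-byte char #1 = E3 B9 96.
Offset 3: leading byte 0xF2 = 11110010 → 4-byte char #2 = F2 96 AE 98.
Offset 7: leading byte 0xF1 = 11110001 → 4-byte char #3 = F1 B5 8A 90.
Offset 11: leading byte 0xEF = 11101111 → 3-byte char #4 = EF A5 A1.
Offset 14: leading byte 0xF0 = 11110000 → 4-byte char #5 = F0 90 8D 82.
Leading byte 0xF0 = 11110000 matches 11110xxx → 4-byte sequence.
Byte 1: 0xF0 = 11110000, payload 000 (3 bits).
Byte 2: 0x90 = 10010000 (10xxxxxx ✓), payload 010000.
Byte 3: 0x8D = 10001101 (10xxxxxx ✓), payload 001101.
Byte 4: 0x82 = 10000010 (10xxxxxx ✓), payload 000010.
Concatenate: 000010000001101000010 = 0x10342 (21 bits → U+10342).

U+10342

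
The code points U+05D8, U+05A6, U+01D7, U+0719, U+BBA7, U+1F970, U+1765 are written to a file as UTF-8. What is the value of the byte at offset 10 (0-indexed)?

U+05D8 → 2-byte form D7 98 at offsets 0–1.
U+05A6 → 2-byte form D6 A6 at offsets 2–3.
U+01D7 → 2-byte form C7 97 at offsets 4–5.
U+0719 → 2-byte form DC 99 at offsets 6–7.
U+BBA7 → 3-byte form EB AE A7 at offsets 8–10.
Offset 10 falls in char 5's range; it's byte 3 of EB AE A7 = 0xA7.

0xA7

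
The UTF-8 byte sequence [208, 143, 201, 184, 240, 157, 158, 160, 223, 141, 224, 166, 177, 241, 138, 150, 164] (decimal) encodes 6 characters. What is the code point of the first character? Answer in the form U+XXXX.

U+040F

Offset 0: leading byte 0xD0 = 11010000 → 2-byte char #1 = D0 8F.
Leading byte 0xD0 = 11010000 matches 110xxxxx → 2-byte sequence.
Byte 1: 0xD0 = 11010000, payload 10000 (5 bits).
Byte 2: 0x8F = 10001111 (10xxxxxx ✓), payload 001111.
Concatenate: 10000001111 = 0x40F (11 bits → U+040F).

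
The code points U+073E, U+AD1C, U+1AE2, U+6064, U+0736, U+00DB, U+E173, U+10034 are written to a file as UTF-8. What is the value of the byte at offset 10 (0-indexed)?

0xA4

U+073E → 2-byte form DC BE at offsets 0–1.
U+AD1C → 3-byte form EA B4 9C at offsets 2–4.
U+1AE2 → 3-byte form E1 AB A2 at offsets 5–7.
U+6064 → 3-byte form E6 81 A4 at offsets 8–10.
Offset 10 falls in char 4's range; it's byte 3 of E6 81 A4 = 0xA4.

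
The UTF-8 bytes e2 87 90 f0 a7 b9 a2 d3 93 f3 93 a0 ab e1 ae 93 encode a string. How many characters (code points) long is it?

5

Byte at offset 0: 0xE2 = 11100010 → 3-byte char (#1). Advance 3.
Byte at offset 3: 0xF0 = 11110000 → 4-byte char (#2). Advance 4.
Byte at offset 7: 0xD3 = 11010011 → 2-byte char (#3). Advance 2.
Byte at offset 9: 0xF3 = 11110011 → 4-byte char (#4). Advance 4.
Byte at offset 13: 0xE1 = 11100001 → 3-byte char (#5). Advance 3.
Reached end at offset 16 after 5 code points.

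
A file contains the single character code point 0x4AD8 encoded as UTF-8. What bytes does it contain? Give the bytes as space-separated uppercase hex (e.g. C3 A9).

E4 AB 98

U+4AD8 = 0x4AD8 = 19160 decimal. In range U+0800–U+FFFF → 3-byte form: 1110xxxx 10xxxxxx 10xxxxxx.
Binary (16 bits): 0100101011011000.
Split 4+6+6: 0100 | 101011 | 011000.
Byte 1: 11100100 = 0xE4.
Byte 2: 10101011 = 0xAB.
Byte 3: 10011000 = 0x98.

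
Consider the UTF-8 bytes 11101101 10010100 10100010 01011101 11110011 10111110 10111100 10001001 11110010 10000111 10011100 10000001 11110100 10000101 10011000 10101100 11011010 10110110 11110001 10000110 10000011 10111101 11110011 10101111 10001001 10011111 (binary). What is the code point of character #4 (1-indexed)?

Offset 0: leading byte 0xED = 11101101 → 3-byte char #1 = ED 94 A2.
Offset 3: leading byte 0x5D = 01011101 → 1-byte char #2 = 5D.
Offset 4: leading byte 0xF3 = 11110011 → 4-byte char #3 = F3 BE BC 89.
Offset 8: leading byte 0xF2 = 11110010 → 4-byte char #4 = F2 87 9C 81.
Leading byte 0xF2 = 11110010 matches 11110xxx → 4-byte sequence.
Byte 1: 0xF2 = 11110010, payload 010 (3 bits).
Byte 2: 0x87 = 10000111 (10xxxxxx ✓), payload 000111.
Byte 3: 0x9C = 10011100 (10xxxxxx ✓), payload 011100.
Byte 4: 0x81 = 10000001 (10xxxxxx ✓), payload 000001.
Concatenate: 010000111011100000001 = 0x87701 (21 bits → U+87701).

U+87701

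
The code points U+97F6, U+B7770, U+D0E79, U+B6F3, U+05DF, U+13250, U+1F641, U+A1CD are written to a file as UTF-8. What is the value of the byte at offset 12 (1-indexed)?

0xEB

1-indexed offset 12 is 0-indexed offset 11.
U+97F6 → 3-byte form E9 9F B6 at offsets 0–2.
U+B7770 → 4-byte form F2 B7 9D B0 at offsets 3–6.
U+D0E79 → 4-byte form F3 90 B9 B9 at offsets 7–10.
U+B6F3 → 3-byte form EB 9B B3 at offsets 11–13.
Offset 11 falls in char 4's range; it's byte 1 of EB 9B B3 = 0xEB.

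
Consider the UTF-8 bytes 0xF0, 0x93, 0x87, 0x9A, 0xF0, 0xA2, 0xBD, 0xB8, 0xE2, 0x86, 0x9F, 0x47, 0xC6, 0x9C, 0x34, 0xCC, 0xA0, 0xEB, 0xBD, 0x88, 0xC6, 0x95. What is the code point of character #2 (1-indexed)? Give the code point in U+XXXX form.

Offset 0: leading byte 0xF0 = 11110000 → 4-byte char #1 = F0 93 87 9A.
Offset 4: leading byte 0xF0 = 11110000 → 4-byte char #2 = F0 A2 BD B8.
Leading byte 0xF0 = 11110000 matches 11110xxx → 4-byte sequence.
Byte 1: 0xF0 = 11110000, payload 000 (3 bits).
Byte 2: 0xA2 = 10100010 (10xxxxxx ✓), payload 100010.
Byte 3: 0xBD = 10111101 (10xxxxxx ✓), payload 111101.
Byte 4: 0xB8 = 10111000 (10xxxxxx ✓), payload 111000.
Concatenate: 000100010111101111000 = 0x22F78 (21 bits → U+22F78).

U+22F78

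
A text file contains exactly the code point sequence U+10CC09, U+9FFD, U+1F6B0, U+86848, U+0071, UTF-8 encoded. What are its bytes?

U+10CC09: 4-byte form → F4 8C B0 89.
U+9FFD: 3-byte form → E9 BF BD.
U+1F6B0: 4-byte form → F0 9F 9A B0.
U+86848: 4-byte form → F2 86 A1 88.
U+0071: 1-byte form → 71.
Concatenated (16 bytes): F4 8C B0 89 E9 BF BD F0 9F 9A B0 F2 86 A1 88 71.

F4 8C B0 89 E9 BF BD F0 9F 9A B0 F2 86 A1 88 71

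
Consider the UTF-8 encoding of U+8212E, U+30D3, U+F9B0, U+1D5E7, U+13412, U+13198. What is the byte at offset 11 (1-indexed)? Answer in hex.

1-indexed offset 11 is 0-indexed offset 10.
U+8212E → 4-byte form F2 82 84 AE at offsets 0–3.
U+30D3 → 3-byte form E3 83 93 at offsets 4–6.
U+F9B0 → 3-byte form EF A6 B0 at offsets 7–9.
U+1D5E7 → 4-byte form F0 9D 97 A7 at offsets 10–13.
Offset 10 falls in char 4's range; it's byte 1 of F0 9D 97 A7 = 0xF0.

0xF0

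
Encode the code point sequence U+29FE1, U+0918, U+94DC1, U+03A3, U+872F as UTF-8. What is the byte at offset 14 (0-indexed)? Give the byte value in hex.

U+29FE1 → 4-byte form F0 A9 BF A1 at offsets 0–3.
U+0918 → 3-byte form E0 A4 98 at offsets 4–6.
U+94DC1 → 4-byte form F2 94 B7 81 at offsets 7–10.
U+03A3 → 2-byte form CE A3 at offsets 11–12.
U+872F → 3-byte form E8 9C AF at offsets 13–15.
Offset 14 falls in char 5's range; it's byte 2 of E8 9C AF = 0x9C.

0x9C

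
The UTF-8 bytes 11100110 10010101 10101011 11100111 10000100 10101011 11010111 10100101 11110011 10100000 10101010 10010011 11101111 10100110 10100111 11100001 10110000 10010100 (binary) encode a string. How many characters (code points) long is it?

6

Byte at offset 0: 0xE6 = 11100110 → 3-byte char (#1). Advance 3.
Byte at offset 3: 0xE7 = 11100111 → 3-byte char (#2). Advance 3.
Byte at offset 6: 0xD7 = 11010111 → 2-byte char (#3). Advance 2.
Byte at offset 8: 0xF3 = 11110011 → 4-byte char (#4). Advance 4.
Byte at offset 12: 0xEF = 11101111 → 3-byte char (#5). Advance 3.
Byte at offset 15: 0xE1 = 11100001 → 3-byte char (#6). Advance 3.
Reached end at offset 18 after 6 code points.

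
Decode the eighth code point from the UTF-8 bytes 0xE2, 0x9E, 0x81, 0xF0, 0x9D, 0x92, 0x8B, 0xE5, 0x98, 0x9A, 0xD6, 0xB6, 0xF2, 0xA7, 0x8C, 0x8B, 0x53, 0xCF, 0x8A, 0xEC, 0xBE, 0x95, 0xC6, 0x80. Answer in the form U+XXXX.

U+CF95

Offset 0: leading byte 0xE2 = 11100010 → 3-byte char #1 = E2 9E 81.
Offset 3: leading byte 0xF0 = 11110000 → 4-byte char #2 = F0 9D 92 8B.
Offset 7: leading byte 0xE5 = 11100101 → 3-byte char #3 = E5 98 9A.
Offset 10: leading byte 0xD6 = 11010110 → 2-byte char #4 = D6 B6.
Offset 12: leading byte 0xF2 = 11110010 → 4-byte char #5 = F2 A7 8C 8B.
Offset 16: leading byte 0x53 = 01010011 → 1-byte char #6 = 53.
Offset 17: leading byte 0xCF = 11001111 → 2-byte char #7 = CF 8A.
Offset 19: leading byte 0xEC = 11101100 → 3-byte char #8 = EC BE 95.
Leading byte 0xEC = 11101100 matches 1110xxxx → 3-byte sequence.
Byte 1: 0xEC = 11101100, payload 1100 (4 bits).
Byte 2: 0xBE = 10111110 (10xxxxxx ✓), payload 111110.
Byte 3: 0x95 = 10010101 (10xxxxxx ✓), payload 010101.
Concatenate: 1100111110010101 = 0xCF95 (16 bits → U+CF95).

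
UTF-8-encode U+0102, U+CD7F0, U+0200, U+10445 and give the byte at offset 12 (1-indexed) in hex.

1-indexed offset 12 is 0-indexed offset 11.
U+0102 → 2-byte form C4 82 at offsets 0–1.
U+CD7F0 → 4-byte form F3 8D 9F B0 at offsets 2–5.
U+0200 → 2-byte form C8 80 at offsets 6–7.
U+10445 → 4-byte form F0 90 91 85 at offsets 8–11.
Offset 11 falls in char 4's range; it's byte 4 of F0 90 91 85 = 0x85.

0x85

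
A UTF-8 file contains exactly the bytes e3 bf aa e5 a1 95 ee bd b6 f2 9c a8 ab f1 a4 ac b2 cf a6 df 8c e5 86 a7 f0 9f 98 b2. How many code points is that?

Byte at offset 0: 0xE3 = 11100011 → 3-byte char (#1). Advance 3.
Byte at offset 3: 0xE5 = 11100101 → 3-byte char (#2). Advance 3.
Byte at offset 6: 0xEE = 11101110 → 3-byte char (#3). Advance 3.
Byte at offset 9: 0xF2 = 11110010 → 4-byte char (#4). Advance 4.
Byte at offset 13: 0xF1 = 11110001 → 4-byte char (#5). Advance 4.
Byte at offset 17: 0xCF = 11001111 → 2-byte char (#6). Advance 2.
Byte at offset 19: 0xDF = 11011111 → 2-byte char (#7). Advance 2.
Byte at offset 21: 0xE5 = 11100101 → 3-byte char (#8). Advance 3.
Byte at offset 24: 0xF0 = 11110000 → 4-byte char (#9). Advance 4.
Reached end at offset 28 after 9 code points.

9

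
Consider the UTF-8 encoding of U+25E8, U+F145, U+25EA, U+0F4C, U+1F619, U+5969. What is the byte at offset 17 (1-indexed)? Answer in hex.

1-indexed offset 17 is 0-indexed offset 16.
U+25E8 → 3-byte form E2 97 A8 at offsets 0–2.
U+F145 → 3-byte form EF 85 85 at offsets 3–5.
U+25EA → 3-byte form E2 97 AA at offsets 6–8.
U+0F4C → 3-byte form E0 BD 8C at offsets 9–11.
U+1F619 → 4-byte form F0 9F 98 99 at offsets 12–15.
U+5969 → 3-byte form E5 A5 A9 at offsets 16–18.
Offset 16 falls in char 6's range; it's byte 1 of E5 A5 A9 = 0xE5.

0xE5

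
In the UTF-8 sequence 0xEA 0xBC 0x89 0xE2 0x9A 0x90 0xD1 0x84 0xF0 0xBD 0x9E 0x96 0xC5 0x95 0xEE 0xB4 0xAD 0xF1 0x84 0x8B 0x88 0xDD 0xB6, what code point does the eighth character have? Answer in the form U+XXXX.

U+0776

Offset 0: leading byte 0xEA = 11101010 → 3-byte char #1 = EA BC 89.
Offset 3: leading byte 0xE2 = 11100010 → 3-byte char #2 = E2 9A 90.
Offset 6: leading byte 0xD1 = 11010001 → 2-byte char #3 = D1 84.
Offset 8: leading byte 0xF0 = 11110000 → 4-byte char #4 = F0 BD 9E 96.
Offset 12: leading byte 0xC5 = 11000101 → 2-byte char #5 = C5 95.
Offset 14: leading byte 0xEE = 11101110 → 3-byte char #6 = EE B4 AD.
Offset 17: leading byte 0xF1 = 11110001 → 4-byte char #7 = F1 84 8B 88.
Offset 21: leading byte 0xDD = 11011101 → 2-byte char #8 = DD B6.
Leading byte 0xDD = 11011101 matches 110xxxxx → 2-byte sequence.
Byte 1: 0xDD = 11011101, payload 11101 (5 bits).
Byte 2: 0xB6 = 10110110 (10xxxxxx ✓), payload 110110.
Concatenate: 11101110110 = 0x776 (11 bits → U+0776).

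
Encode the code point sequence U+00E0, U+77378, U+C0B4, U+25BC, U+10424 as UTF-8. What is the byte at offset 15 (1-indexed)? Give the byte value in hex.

1-indexed offset 15 is 0-indexed offset 14.
U+00E0 → 2-byte form C3 A0 at offsets 0–1.
U+77378 → 4-byte form F1 B7 8D B8 at offsets 2–5.
U+C0B4 → 3-byte form EC 82 B4 at offsets 6–8.
U+25BC → 3-byte form E2 96 BC at offsets 9–11.
U+10424 → 4-byte form F0 90 90 A4 at offsets 12–15.
Offset 14 falls in char 5's range; it's byte 3 of F0 90 90 A4 = 0x90.

0x90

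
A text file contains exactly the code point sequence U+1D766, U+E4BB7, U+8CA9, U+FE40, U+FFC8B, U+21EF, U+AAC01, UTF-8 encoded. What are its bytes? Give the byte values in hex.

U+1D766: 4-byte form → F0 9D 9D A6.
U+E4BB7: 4-byte form → F3 A4 AE B7.
U+8CA9: 3-byte form → E8 B2 A9.
U+FE40: 3-byte form → EF B9 80.
U+FFC8B: 4-byte form → F3 BF B2 8B.
U+21EF: 3-byte form → E2 87 AF.
U+AAC01: 4-byte form → F2 AA B0 81.
Concatenated (25 bytes): F0 9D 9D A6 F3 A4 AE B7 E8 B2 A9 EF B9 80 F3 BF B2 8B E2 87 AF F2 AA B0 81.

F0 9D 9D A6 F3 A4 AE B7 E8 B2 A9 EF B9 80 F3 BF B2 8B E2 87 AF F2 AA B0 81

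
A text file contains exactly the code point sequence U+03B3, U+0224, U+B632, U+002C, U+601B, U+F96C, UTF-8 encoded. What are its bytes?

CE B3 C8 A4 EB 98 B2 2C E6 80 9B EF A5 AC

U+03B3: 2-byte form → CE B3.
U+0224: 2-byte form → C8 A4.
U+B632: 3-byte form → EB 98 B2.
U+002C: 1-byte form → 2C.
U+601B: 3-byte form → E6 80 9B.
U+F96C: 3-byte form → EF A5 AC.
Concatenated (14 bytes): CE B3 C8 A4 EB 98 B2 2C E6 80 9B EF A5 AC.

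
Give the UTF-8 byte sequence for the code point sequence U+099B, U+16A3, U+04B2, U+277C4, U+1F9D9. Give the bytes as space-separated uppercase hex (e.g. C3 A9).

U+099B: 3-byte form → E0 A6 9B.
U+16A3: 3-byte form → E1 9A A3.
U+04B2: 2-byte form → D2 B2.
U+277C4: 4-byte form → F0 A7 9F 84.
U+1F9D9: 4-byte form → F0 9F A7 99.
Concatenated (16 bytes): E0 A6 9B E1 9A A3 D2 B2 F0 A7 9F 84 F0 9F A7 99.

E0 A6 9B E1 9A A3 D2 B2 F0 A7 9F 84 F0 9F A7 99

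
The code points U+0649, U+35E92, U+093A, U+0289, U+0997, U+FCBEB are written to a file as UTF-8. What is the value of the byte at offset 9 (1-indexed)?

0xBA

1-indexed offset 9 is 0-indexed offset 8.
U+0649 → 2-byte form D9 89 at offsets 0–1.
U+35E92 → 4-byte form F0 B5 BA 92 at offsets 2–5.
U+093A → 3-byte form E0 A4 BA at offsets 6–8.
Offset 8 falls in char 3's range; it's byte 3 of E0 A4 BA = 0xBA.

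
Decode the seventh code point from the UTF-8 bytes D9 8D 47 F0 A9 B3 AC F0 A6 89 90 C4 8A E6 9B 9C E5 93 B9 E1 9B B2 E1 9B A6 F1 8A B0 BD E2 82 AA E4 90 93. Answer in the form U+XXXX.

Offset 0: leading byte 0xD9 = 11011001 → 2-byte char #1 = D9 8D.
Offset 2: leading byte 0x47 = 01000111 → 1-byte char #2 = 47.
Offset 3: leading byte 0xF0 = 11110000 → 4-byte char #3 = F0 A9 B3 AC.
Offset 7: leading byte 0xF0 = 11110000 → 4-byte char #4 = F0 A6 89 90.
Offset 11: leading byte 0xC4 = 11000100 → 2-byte char #5 = C4 8A.
Offset 13: leading byte 0xE6 = 11100110 → 3-byte char #6 = E6 9B 9C.
Offset 16: leading byte 0xE5 = 11100101 → 3-byte char #7 = E5 93 B9.
Leading byte 0xE5 = 11100101 matches 1110xxxx → 3-byte sequence.
Byte 1: 0xE5 = 11100101, payload 0101 (4 bits).
Byte 2: 0x93 = 10010011 (10xxxxxx ✓), payload 010011.
Byte 3: 0xB9 = 10111001 (10xxxxxx ✓), payload 111001.
Concatenate: 0101010011111001 = 0x54F9 (16 bits → U+54F9).

U+54F9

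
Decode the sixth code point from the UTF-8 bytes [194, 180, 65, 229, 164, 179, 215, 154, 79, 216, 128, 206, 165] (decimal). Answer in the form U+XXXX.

U+0600

Offset 0: leading byte 0xC2 = 11000010 → 2-byte char #1 = C2 B4.
Offset 2: leading byte 0x41 = 01000001 → 1-byte char #2 = 41.
Offset 3: leading byte 0xE5 = 11100101 → 3-byte char #3 = E5 A4 B3.
Offset 6: leading byte 0xD7 = 11010111 → 2-byte char #4 = D7 9A.
Offset 8: leading byte 0x4F = 01001111 → 1-byte char #5 = 4F.
Offset 9: leading byte 0xD8 = 11011000 → 2-byte char #6 = D8 80.
Leading byte 0xD8 = 11011000 matches 110xxxxx → 2-byte sequence.
Byte 1: 0xD8 = 11011000, payload 11000 (5 bits).
Byte 2: 0x80 = 10000000 (10xxxxxx ✓), payload 000000.
Concatenate: 11000000000 = 0x600 (11 bits → U+0600).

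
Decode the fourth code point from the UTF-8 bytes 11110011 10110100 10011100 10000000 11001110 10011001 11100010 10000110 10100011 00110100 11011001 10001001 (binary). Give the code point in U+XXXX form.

Offset 0: leading byte 0xF3 = 11110011 → 4-byte char #1 = F3 B4 9C 80.
Offset 4: leading byte 0xCE = 11001110 → 2-byte char #2 = CE 99.
Offset 6: leading byte 0xE2 = 11100010 → 3-byte char #3 = E2 86 A3.
Offset 9: leading byte 0x34 = 00110100 → 1-byte char #4 = 34.
Leading byte 0x34 = 00110100 matches 0xxxxxxx → 1-byte sequence.
Byte 1: 0x34 = 00110100, payload 0110100 (7 bits).
Concatenate: 0110100 = 0x34 (7 bits → U+0034).

U+0034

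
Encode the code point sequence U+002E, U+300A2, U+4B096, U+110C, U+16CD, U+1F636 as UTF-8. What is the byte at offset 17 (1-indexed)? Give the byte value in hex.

1-indexed offset 17 is 0-indexed offset 16.
U+002E → 1-byte form 2E at offsets 0–0.
U+300A2 → 4-byte form F0 B0 82 A2 at offsets 1–4.
U+4B096 → 4-byte form F1 8B 82 96 at offsets 5–8.
U+110C → 3-byte form E1 84 8C at offsets 9–11.
U+16CD → 3-byte form E1 9B 8D at offsets 12–14.
U+1F636 → 4-byte form F0 9F 98 B6 at offsets 15–18.
Offset 16 falls in char 6's range; it's byte 2 of F0 9F 98 B6 = 0x9F.

0x9F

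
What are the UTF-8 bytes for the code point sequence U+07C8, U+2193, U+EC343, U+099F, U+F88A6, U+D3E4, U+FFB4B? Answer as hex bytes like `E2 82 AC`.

U+07C8: 2-byte form → DF 88.
U+2193: 3-byte form → E2 86 93.
U+EC343: 4-byte form → F3 AC 8D 83.
U+099F: 3-byte form → E0 A6 9F.
U+F88A6: 4-byte form → F3 B8 A2 A6.
U+D3E4: 3-byte form → ED 8F A4.
U+FFB4B: 4-byte form → F3 BF AD 8B.
Concatenated (23 bytes): DF 88 E2 86 93 F3 AC 8D 83 E0 A6 9F F3 B8 A2 A6 ED 8F A4 F3 BF AD 8B.

DF 88 E2 86 93 F3 AC 8D 83 E0 A6 9F F3 B8 A2 A6 ED 8F A4 F3 BF AD 8B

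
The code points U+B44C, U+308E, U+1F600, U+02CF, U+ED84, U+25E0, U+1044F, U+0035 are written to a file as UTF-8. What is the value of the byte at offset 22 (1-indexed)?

1-indexed offset 22 is 0-indexed offset 21.
U+B44C → 3-byte form EB 91 8C at offsets 0–2.
U+308E → 3-byte form E3 82 8E at offsets 3–5.
U+1F600 → 4-byte form F0 9F 98 80 at offsets 6–9.
U+02CF → 2-byte form CB 8F at offsets 10–11.
U+ED84 → 3-byte form EE B6 84 at offsets 12–14.
U+25E0 → 3-byte form E2 97 A0 at offsets 15–17.
U+1044F → 4-byte form F0 90 91 8F at offsets 18–21.
Offset 21 falls in char 7's range; it's byte 4 of F0 90 91 8F = 0x8F.

0x8F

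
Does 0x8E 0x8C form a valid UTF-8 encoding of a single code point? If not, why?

invalid (continuation byte with no leading byte)

Byte 0x8E = 10001110 has the form 10xxxxxx — a continuation byte — but there is no preceding leading byte.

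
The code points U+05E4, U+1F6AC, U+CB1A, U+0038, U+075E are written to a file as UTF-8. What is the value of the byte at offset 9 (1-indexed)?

0x9A

1-indexed offset 9 is 0-indexed offset 8.
U+05E4 → 2-byte form D7 A4 at offsets 0–1.
U+1F6AC → 4-byte form F0 9F 9A AC at offsets 2–5.
U+CB1A → 3-byte form EC AC 9A at offsets 6–8.
Offset 8 falls in char 3's range; it's byte 3 of EC AC 9A = 0x9A.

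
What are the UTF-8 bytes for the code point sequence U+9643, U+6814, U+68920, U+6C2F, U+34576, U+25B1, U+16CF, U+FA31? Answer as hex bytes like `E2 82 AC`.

E9 99 83 E6 A0 94 F1 A8 A4 A0 E6 B0 AF F0 B4 95 B6 E2 96 B1 E1 9B 8F EF A8 B1

U+9643: 3-byte form → E9 99 83.
U+6814: 3-byte form → E6 A0 94.
U+68920: 4-byte form → F1 A8 A4 A0.
U+6C2F: 3-byte form → E6 B0 AF.
U+34576: 4-byte form → F0 B4 95 B6.
U+25B1: 3-byte form → E2 96 B1.
U+16CF: 3-byte form → E1 9B 8F.
U+FA31: 3-byte form → EF A8 B1.
Concatenated (26 bytes): E9 99 83 E6 A0 94 F1 A8 A4 A0 E6 B0 AF F0 B4 95 B6 E2 96 B1 E1 9B 8F EF A8 B1.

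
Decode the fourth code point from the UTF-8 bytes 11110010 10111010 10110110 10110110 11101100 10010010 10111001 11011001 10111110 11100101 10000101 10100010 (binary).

Offset 0: leading byte 0xF2 = 11110010 → 4-byte char #1 = F2 BA B6 B6.
Offset 4: leading byte 0xEC = 11101100 → 3-byte char #2 = EC 92 B9.
Offset 7: leading byte 0xD9 = 11011001 → 2-byte char #3 = D9 BE.
Offset 9: leading byte 0xE5 = 11100101 → 3-byte char #4 = E5 85 A2.
Leading byte 0xE5 = 11100101 matches 1110xxxx → 3-byte sequence.
Byte 1: 0xE5 = 11100101, payload 0101 (4 bits).
Byte 2: 0x85 = 10000101 (10xxxxxx ✓), payload 000101.
Byte 3: 0xA2 = 10100010 (10xxxxxx ✓), payload 100010.
Concatenate: 0101000101100010 = 0x5162 (16 bits → U+5162).

U+5162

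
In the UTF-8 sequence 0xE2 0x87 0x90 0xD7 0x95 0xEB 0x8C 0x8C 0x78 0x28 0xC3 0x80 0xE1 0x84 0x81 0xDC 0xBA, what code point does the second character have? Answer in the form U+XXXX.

Offset 0: leading byte 0xE2 = 11100010 → 3-byte char #1 = E2 87 90.
Offset 3: leading byte 0xD7 = 11010111 → 2-byte char #2 = D7 95.
Leading byte 0xD7 = 11010111 matches 110xxxxx → 2-byte sequence.
Byte 1: 0xD7 = 11010111, payload 10111 (5 bits).
Byte 2: 0x95 = 10010101 (10xxxxxx ✓), payload 010101.
Concatenate: 10111010101 = 0x5D5 (11 bits → U+05D5).

U+05D5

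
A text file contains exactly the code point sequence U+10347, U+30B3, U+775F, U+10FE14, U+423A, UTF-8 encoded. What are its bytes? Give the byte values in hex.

U+10347: 4-byte form → F0 90 8D 87.
U+30B3: 3-byte form → E3 82 B3.
U+775F: 3-byte form → E7 9D 9F.
U+10FE14: 4-byte form → F4 8F B8 94.
U+423A: 3-byte form → E4 88 BA.
Concatenated (17 bytes): F0 90 8D 87 E3 82 B3 E7 9D 9F F4 8F B8 94 E4 88 BA.

F0 90 8D 87 E3 82 B3 E7 9D 9F F4 8F B8 94 E4 88 BA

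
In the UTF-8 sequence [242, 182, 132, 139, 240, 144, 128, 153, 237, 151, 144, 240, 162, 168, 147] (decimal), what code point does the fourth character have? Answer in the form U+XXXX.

U+22A13

Offset 0: leading byte 0xF2 = 11110010 → 4-byte char #1 = F2 B6 84 8B.
Offset 4: leading byte 0xF0 = 11110000 → 4-byte char #2 = F0 90 80 99.
Offset 8: leading byte 0xED = 11101101 → 3-byte char #3 = ED 97 90.
Offset 11: leading byte 0xF0 = 11110000 → 4-byte char #4 = F0 A2 A8 93.
Leading byte 0xF0 = 11110000 matches 11110xxx → 4-byte sequence.
Byte 1: 0xF0 = 11110000, payload 000 (3 bits).
Byte 2: 0xA2 = 10100010 (10xxxxxx ✓), payload 100010.
Byte 3: 0xA8 = 10101000 (10xxxxxx ✓), payload 101000.
Byte 4: 0x93 = 10010011 (10xxxxxx ✓), payload 010011.
Concatenate: 000100010101000010011 = 0x22A13 (21 bits → U+22A13).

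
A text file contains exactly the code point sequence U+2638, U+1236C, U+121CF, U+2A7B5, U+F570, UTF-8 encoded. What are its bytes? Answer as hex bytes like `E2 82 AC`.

U+2638: 3-byte form → E2 98 B8.
U+1236C: 4-byte form → F0 92 8D AC.
U+121CF: 4-byte form → F0 92 87 8F.
U+2A7B5: 4-byte form → F0 AA 9E B5.
U+F570: 3-byte form → EF 95 B0.
Concatenated (18 bytes): E2 98 B8 F0 92 8D AC F0 92 87 8F F0 AA 9E B5 EF 95 B0.

E2 98 B8 F0 92 8D AC F0 92 87 8F F0 AA 9E B5 EF 95 B0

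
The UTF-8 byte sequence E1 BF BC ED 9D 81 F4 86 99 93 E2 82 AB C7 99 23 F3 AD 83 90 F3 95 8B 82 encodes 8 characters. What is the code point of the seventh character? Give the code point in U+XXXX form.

Offset 0: leading byte 0xE1 = 11100001 → 3-byte char #1 = E1 BF BC.
Offset 3: leading byte 0xED = 11101101 → 3-byte char #2 = ED 9D 81.
Offset 6: leading byte 0xF4 = 11110100 → 4-byte char #3 = F4 86 99 93.
Offset 10: leading byte 0xE2 = 11100010 → 3-byte char #4 = E2 82 AB.
Offset 13: leading byte 0xC7 = 11000111 → 2-byte char #5 = C7 99.
Offset 15: leading byte 0x23 = 00100011 → 1-byte char #6 = 23.
Offset 16: leading byte 0xF3 = 11110011 → 4-byte char #7 = F3 AD 83 90.
Leading byte 0xF3 = 11110011 matches 11110xxx → 4-byte sequence.
Byte 1: 0xF3 = 11110011, payload 011 (3 bits).
Byte 2: 0xAD = 10101101 (10xxxxxx ✓), payload 101101.
Byte 3: 0x83 = 10000011 (10xxxxxx ✓), payload 000011.
Byte 4: 0x90 = 10010000 (10xxxxxx ✓), payload 010000.
Concatenate: 011101101000011010000 = 0xED0D0 (21 bits → U+ED0D0).

U+ED0D0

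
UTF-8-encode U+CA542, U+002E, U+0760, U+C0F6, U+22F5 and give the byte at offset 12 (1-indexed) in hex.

1-indexed offset 12 is 0-indexed offset 11.
U+CA542 → 4-byte form F3 8A 95 82 at offsets 0–3.
U+002E → 1-byte form 2E at offsets 4–4.
U+0760 → 2-byte form DD A0 at offsets 5–6.
U+C0F6 → 3-byte form EC 83 B6 at offsets 7–9.
U+22F5 → 3-byte form E2 8B B5 at offsets 10–12.
Offset 11 falls in char 5's range; it's byte 2 of E2 8B B5 = 0x8B.

0x8B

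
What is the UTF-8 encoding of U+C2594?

F3 82 96 94

U+C2594 = 0xC2594 = 796052 decimal. In range U+10000–U+10FFFF → 4-byte form: 11110xxx 10xxxxxx 10xxxxxx 10xxxxxx.
Binary (21 bits): 011000010010110010100.
Split 3+6+6+6: 011 | 000010 | 010110 | 010100.
Byte 1: 11110011 = 0xF3.
Byte 2: 10000010 = 0x82.
Byte 3: 10010110 = 0x96.
Byte 4: 10010100 = 0x94.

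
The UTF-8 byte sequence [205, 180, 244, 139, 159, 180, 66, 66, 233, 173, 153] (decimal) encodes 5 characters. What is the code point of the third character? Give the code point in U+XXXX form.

Offset 0: leading byte 0xCD = 11001101 → 2-byte char #1 = CD B4.
Offset 2: leading byte 0xF4 = 11110100 → 4-byte char #2 = F4 8B 9F B4.
Offset 6: leading byte 0x42 = 01000010 → 1-byte char #3 = 42.
Leading byte 0x42 = 01000010 matches 0xxxxxxx → 1-byte sequence.
Byte 1: 0x42 = 01000010, payload 1000010 (7 bits).
Concatenate: 1000010 = 0x42 (7 bits → U+0042).

U+0042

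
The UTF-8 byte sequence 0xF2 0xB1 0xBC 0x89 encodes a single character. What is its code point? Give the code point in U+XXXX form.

Leading byte 0xF2 = 11110010 matches 11110xxx → 4-byte sequence.
Byte 1: 0xF2 = 11110010, payload 010 (3 bits).
Byte 2: 0xB1 = 10110001 (10xxxxxx ✓), payload 110001.
Byte 3: 0xBC = 10111100 (10xxxxxx ✓), payload 111100.
Byte 4: 0x89 = 10001001 (10xxxxxx ✓), payload 001001.
Concatenate: 010110001111100001001 = 0xB1F09 (21 bits → U+B1F09).

U+B1F09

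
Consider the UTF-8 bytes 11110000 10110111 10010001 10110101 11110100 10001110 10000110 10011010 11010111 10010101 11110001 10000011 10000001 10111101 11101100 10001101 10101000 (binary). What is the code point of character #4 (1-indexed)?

Offset 0: leading byte 0xF0 = 11110000 → 4-byte char #1 = F0 B7 91 B5.
Offset 4: leading byte 0xF4 = 11110100 → 4-byte char #2 = F4 8E 86 9A.
Offset 8: leading byte 0xD7 = 11010111 → 2-byte char #3 = D7 95.
Offset 10: leading byte 0xF1 = 11110001 → 4-byte char #4 = F1 83 81 BD.
Leading byte 0xF1 = 11110001 matches 11110xxx → 4-byte sequence.
Byte 1: 0xF1 = 11110001, payload 001 (3 bits).
Byte 2: 0x83 = 10000011 (10xxxxxx ✓), payload 000011.
Byte 3: 0x81 = 10000001 (10xxxxxx ✓), payload 000001.
Byte 4: 0xBD = 10111101 (10xxxxxx ✓), payload 111101.
Concatenate: 001000011000001111101 = 0x4307D (21 bits → U+4307D).

U+4307D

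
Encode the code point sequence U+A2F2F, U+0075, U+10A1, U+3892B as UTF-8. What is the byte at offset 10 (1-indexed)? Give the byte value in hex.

1-indexed offset 10 is 0-indexed offset 9.
U+A2F2F → 4-byte form F2 A2 BC AF at offsets 0–3.
U+0075 → 1-byte form 75 at offsets 4–4.
U+10A1 → 3-byte form E1 82 A1 at offsets 5–7.
U+3892B → 4-byte form F0 B8 A4 AB at offsets 8–11.
Offset 9 falls in char 4's range; it's byte 2 of F0 B8 A4 AB = 0xB8.

0xB8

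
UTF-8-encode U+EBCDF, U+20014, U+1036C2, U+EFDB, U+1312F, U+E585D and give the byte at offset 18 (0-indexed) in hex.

U+EBCDF → 4-byte form F3 AB B3 9F at offsets 0–3.
U+20014 → 4-byte form F0 A0 80 94 at offsets 4–7.
U+1036C2 → 4-byte form F4 83 9B 82 at offsets 8–11.
U+EFDB → 3-byte form EE BF 9B at offsets 12–14.
U+1312F → 4-byte form F0 93 84 AF at offsets 15–18.
Offset 18 falls in char 5's range; it's byte 4 of F0 93 84 AF = 0xAF.

0xAF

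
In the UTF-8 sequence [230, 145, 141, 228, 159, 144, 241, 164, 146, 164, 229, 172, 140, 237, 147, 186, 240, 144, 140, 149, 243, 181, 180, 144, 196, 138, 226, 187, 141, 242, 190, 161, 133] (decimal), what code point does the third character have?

U+644A4

Offset 0: leading byte 0xE6 = 11100110 → 3-byte char #1 = E6 91 8D.
Offset 3: leading byte 0xE4 = 11100100 → 3-byte char #2 = E4 9F 90.
Offset 6: leading byte 0xF1 = 11110001 → 4-byte char #3 = F1 A4 92 A4.
Leading byte 0xF1 = 11110001 matches 11110xxx → 4-byte sequence.
Byte 1: 0xF1 = 11110001, payload 001 (3 bits).
Byte 2: 0xA4 = 10100100 (10xxxxxx ✓), payload 100100.
Byte 3: 0x92 = 10010010 (10xxxxxx ✓), payload 010010.
Byte 4: 0xA4 = 10100100 (10xxxxxx ✓), payload 100100.
Concatenate: 001100100010010100100 = 0x644A4 (21 bits → U+644A4).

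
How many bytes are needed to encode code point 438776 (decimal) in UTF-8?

4

U+6B1F8 = 0x6B1F8. UTF-8 uses 1 byte below 0x80, 2 below 0x800, 3 below 0x10000, 4 up to 0x10FFFF. 0x6B1F8 is in U+10000–U+10FFFF → 4 bytes.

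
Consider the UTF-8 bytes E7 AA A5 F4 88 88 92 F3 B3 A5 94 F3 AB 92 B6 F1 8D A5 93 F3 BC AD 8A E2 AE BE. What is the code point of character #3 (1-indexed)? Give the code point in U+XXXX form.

U+F3954

Offset 0: leading byte 0xE7 = 11100111 → 3-byte char #1 = E7 AA A5.
Offset 3: leading byte 0xF4 = 11110100 → 4-byte char #2 = F4 88 88 92.
Offset 7: leading byte 0xF3 = 11110011 → 4-byte char #3 = F3 B3 A5 94.
Leading byte 0xF3 = 11110011 matches 11110xxx → 4-byte sequence.
Byte 1: 0xF3 = 11110011, payload 011 (3 bits).
Byte 2: 0xB3 = 10110011 (10xxxxxx ✓), payload 110011.
Byte 3: 0xA5 = 10100101 (10xxxxxx ✓), payload 100101.
Byte 4: 0x94 = 10010100 (10xxxxxx ✓), payload 010100.
Concatenate: 011110011100101010100 = 0xF3954 (21 bits → U+F3954).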